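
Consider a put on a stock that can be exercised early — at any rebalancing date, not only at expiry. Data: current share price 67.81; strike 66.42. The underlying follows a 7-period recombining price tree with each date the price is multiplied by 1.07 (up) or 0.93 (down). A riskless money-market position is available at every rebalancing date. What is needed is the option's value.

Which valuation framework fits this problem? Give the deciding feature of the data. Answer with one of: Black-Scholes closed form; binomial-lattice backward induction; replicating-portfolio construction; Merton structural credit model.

Key observation: with exercise allowed before expiry on a discrete up/down model (7 steps from spot 67.81), the strike-66.42 put's value must be rolled back through the tree testing early exercise at each node.

framework: binomial-lattice backward induction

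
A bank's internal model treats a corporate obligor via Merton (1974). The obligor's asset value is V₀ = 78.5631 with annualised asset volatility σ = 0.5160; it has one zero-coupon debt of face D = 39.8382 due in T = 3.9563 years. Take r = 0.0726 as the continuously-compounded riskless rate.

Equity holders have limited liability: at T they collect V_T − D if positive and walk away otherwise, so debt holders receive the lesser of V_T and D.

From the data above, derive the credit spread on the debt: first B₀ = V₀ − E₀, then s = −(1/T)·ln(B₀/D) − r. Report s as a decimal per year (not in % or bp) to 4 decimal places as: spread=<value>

Equity is a call on the firm's assets struck at D = 39.8382:
d₁ = [ln(V₀/D) + (r + σ²/2)T] / (σ√T)
   = [ln(78.5631/39.8382) + (0.0726 + 0.5·0.5160²)·3.9563] / (0.5160·√3.9563)
   = [0.679076 + 0.813922] / 1.026347 = 1.454671
d₂ = d₁ − σ√T = 1.454671 − 1.026347 = 0.428324
N(d₁) = 0.927120,  N(d₂) = 0.665792,  e^(−rT) = 0.750341
E₀ = V₀·N(d₁) − D·e^(−rT)·N(d₂)
   = 78.5631·0.927120 − 39.8382·0.750341·0.665792 = 52.935385
B₀ = V₀ − E₀ = 78.5631 − 52.935385 = 25.627715
spread = −(1/T)·ln(B₀/D) − r = −(1/3.9563)·ln(25.627715/39.8382) − 0.0726 = 0.03890617

spread=0.0389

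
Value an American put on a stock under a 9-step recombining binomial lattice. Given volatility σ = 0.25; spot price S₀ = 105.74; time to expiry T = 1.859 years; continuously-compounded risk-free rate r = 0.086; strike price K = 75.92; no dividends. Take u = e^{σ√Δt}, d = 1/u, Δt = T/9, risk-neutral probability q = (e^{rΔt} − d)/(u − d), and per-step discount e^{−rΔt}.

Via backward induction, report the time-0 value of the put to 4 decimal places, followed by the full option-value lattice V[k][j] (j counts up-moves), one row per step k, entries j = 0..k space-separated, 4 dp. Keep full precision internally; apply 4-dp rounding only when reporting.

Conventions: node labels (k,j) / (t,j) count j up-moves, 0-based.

price = 1.0198
tree:
1.0198
1.8630 0.3640
3.3329 0.7227 0.0828
5.8132 1.4147 0.1809 0.0054
9.8311 2.7195 0.3946 0.0122 0.0000
16.0079 5.1042 0.8595 0.0275 0.0000 0.0000
22.4427 9.2663 1.8695 0.0623 0.0000 0.0000 0.0000
28.1864 16.0079 4.0595 0.1410 0.0000 0.0000 0.0000 0.0000
33.3131 22.4427 8.7988 0.3191 0.0000 0.0000 0.0000 0.0000 0.0000
37.8893 28.1864 16.0079 0.7223 0.0000 0.0000 0.0000 0.0000 0.0000 0.0000

Δt=0.20656  u=1.12033  d=0.89260  q=0.55033  discount=0.98239
step 9 (expiry): payoffs max(K−S,0) = 37.8893 28.1864 16.0079 0.7223 0.0000 0.0000 0.0000 0.0000 0.0000 0.0000
k=8: (k=8,j=0): S=42.6069, K−S=33.3131, hold=31.9764 ⇒ V=33.3131 exercise | (k=8,j=1): S=53.4773, K−S=22.4427, hold=21.1060 ⇒ V=22.4427 exercise | (k=8,j=2): S=67.1212, K−S=8.7988, hold=7.4621 ⇒ V=8.7988 exercise | (k=8,j=3): S=84.2460, K−S=0.0000, hold=0.3191 ⇒ V=0.3191 continue | (k=8,j=4): S=105.7400, K−S=0.0000, hold=0.0000 ⇒ V=0.0000 continue | (k=8,j=5): S=132.7178, K−S=0.0000, hold=0.0000 ⇒ V=0.0000 continue | (k=8,j=6): S=166.5786, K−S=0.0000, hold=0.0000 ⇒ V=0.0000 continue | (k=8,j=7): S=209.0783, K−S=0.0000, hold=0.0000 ⇒ V=0.0000 continue | (k=8,j=8): S=262.4212, K−S=0.0000, hold=0.0000 ⇒ V=0.0000 continue
k=7: (k=7,j=0): S=47.7336, K−S=28.1864, hold=26.8496 ⇒ V=28.1864 exercise | (k=7,j=1): S=59.9121, K−S=16.0079, hold=14.6712 ⇒ V=16.0079 exercise | (k=7,j=2): S=75.1977, K−S=0.7223, hold=4.0595 ⇒ V=4.0595 continue | (k=7,j=3): S=94.3831, K−S=0.0000, hold=0.1410 ⇒ V=0.1410 continue | (k=7,j=4): S=118.4634, K−S=0.0000, hold=0.0000 ⇒ V=0.0000 continue | (k=7,j=5): S=148.6874, K−S=0.0000, hold=0.0000 ⇒ V=0.0000 continue | (k=7,j=6): S=186.6225, K−S=0.0000, hold=0.0000 ⇒ V=0.0000 continue | (k=7,j=7): S=234.2362, K−S=0.0000, hold=0.0000 ⇒ V=0.0000 continue
k=6: (k=6,j=0): S=53.4773, K−S=22.4427, hold=21.1060 ⇒ V=22.4427 exercise | (k=6,j=1): S=67.1212, K−S=8.7988, hold=9.2663 ⇒ V=9.2663 continue | (k=6,j=2): S=84.2460, K−S=0.0000, hold=1.8695 ⇒ V=1.8695 continue | (k=6,j=3): S=105.7400, K−S=0.0000, hold=0.0623 ⇒ V=0.0623 continue | (k=6,j=4): S=132.7178, K−S=0.0000, hold=0.0000 ⇒ V=0.0000 continue | (k=6,j=5): S=166.5786, K−S=0.0000, hold=0.0000 ⇒ V=0.0000 continue | (k=6,j=6): S=209.0783, K−S=0.0000, hold=0.0000 ⇒ V=0.0000 continue
k=5: (k=5,j=0): S=59.9121, K−S=16.0079, hold=14.9239 ⇒ V=16.0079 exercise | (k=5,j=1): S=75.1977, K−S=0.7223, hold=5.1042 ⇒ V=5.1042 continue | (k=5,j=2): S=94.3831, K−S=0.0000, hold=0.8595 ⇒ V=0.8595 continue | (k=5,j=3): S=118.4634, K−S=0.0000, hold=0.0275 ⇒ V=0.0275 continue | (k=5,j=4): S=148.6874, K−S=0.0000, hold=0.0000 ⇒ V=0.0000 continue | (k=5,j=5): S=186.6225, K−S=0.0000, hold=0.0000 ⇒ V=0.0000 continue
k=4: (k=4,j=0): S=67.1212, K−S=8.7988, hold=9.8311 ⇒ V=9.8311 continue | (k=4,j=1): S=84.2460, K−S=0.0000, hold=2.7195 ⇒ V=2.7195 continue | (k=4,j=2): S=105.7400, K−S=0.0000, hold=0.3946 ⇒ V=0.3946 continue | (k=4,j=3): S=132.7178, K−S=0.0000, hold=0.0122 ⇒ V=0.0122 continue | (k=4,j=4): S=166.5786, K−S=0.0000, hold=0.0000 ⇒ V=0.0000 continue
k=3: (k=3,j=0): S=75.1977, K−S=0.7223, hold=5.8132 ⇒ V=5.8132 continue | (k=3,j=1): S=94.3831, K−S=0.0000, hold=1.4147 ⇒ V=1.4147 continue | (k=3,j=2): S=118.4634, K−S=0.0000, hold=0.1809 ⇒ V=0.1809 continue | (k=3,j=3): S=148.6874, K−S=0.0000, hold=0.0054 ⇒ V=0.0054 continue
k=2: (k=2,j=0): S=84.2460, K−S=0.0000, hold=3.3329 ⇒ V=3.3329 continue | (k=2,j=1): S=105.7400, K−S=0.0000, hold=0.7227 ⇒ V=0.7227 continue | (k=2,j=2): S=132.7178, K−S=0.0000, hold=0.0828 ⇒ V=0.0828 continue
k=1: (k=1,j=0): S=94.3831, K−S=0.0000, hold=1.8630 ⇒ V=1.8630 continue | (k=1,j=1): S=118.4634, K−S=0.0000, hold=0.3640 ⇒ V=0.3640 continue
k=0: (k=0,j=0): S=105.7400, K−S=0.0000, hold=1.0198 ⇒ V=1.0198 continue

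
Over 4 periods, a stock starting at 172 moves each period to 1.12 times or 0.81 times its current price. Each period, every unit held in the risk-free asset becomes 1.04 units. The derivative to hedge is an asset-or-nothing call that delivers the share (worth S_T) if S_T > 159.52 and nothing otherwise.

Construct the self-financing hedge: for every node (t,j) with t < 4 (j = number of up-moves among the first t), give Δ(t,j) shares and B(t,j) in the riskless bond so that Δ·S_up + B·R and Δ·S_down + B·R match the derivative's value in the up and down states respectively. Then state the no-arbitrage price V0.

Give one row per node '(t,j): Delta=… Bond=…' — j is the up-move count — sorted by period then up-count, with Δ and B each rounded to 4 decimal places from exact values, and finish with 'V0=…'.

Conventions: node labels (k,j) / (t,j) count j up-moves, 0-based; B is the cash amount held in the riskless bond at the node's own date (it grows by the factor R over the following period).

Arbitrage-free pricing uses the up-move probability p* = (R−d)/(u−d) = 0.7419, discounting each step at R = 1.04.
Terminal payoffs: V(4,0)=0.0000, V(4,1)=0.0000, V(4,2)=0.0000, V(4,3)=195.7346, V(4,4)=270.6453
(3,0): S=91.4079. Δ = (V_up−V_dn)/(S_up−S_dn) = (0.0000−0.0000)/(102.3768−74.0404) = 0.0000. V = [p*·0.0000 + (1−p*)·0.0000]/1.04 = 0.0000. B = V − Δ·S = 0.0000.
(3,1): S=126.3911. Δ = (V_up−V_dn)/(S_up−S_dn) = (0.0000−0.0000)/(141.5580−102.3768) = 0.0000. V = [p*·0.0000 + (1−p*)·0.0000]/1.04 = 0.0000. B = V − Δ·S = 0.0000.
(3,2): S=174.7630. Δ = (V_up−V_dn)/(S_up−S_dn) = (195.7346−0.0000)/(195.7346−141.5580) = 3.6129. V = [p*·195.7346 + (1−p*)·0.0000]/1.04 = 139.6369. B = V − Δ·S = -491.7649.
(3,3): S=241.6476. Δ = (V_up−V_dn)/(S_up−S_dn) = (270.6453−195.7346)/(270.6453−195.7346) = 1.0000. V = [p*·270.6453 + (1−p*)·195.7346]/1.04 = 241.6476. B = V − Δ·S = 0.0000.
(2,0): S=112.8492. Δ = (V_up−V_dn)/(S_up−S_dn) = (0.0000−0.0000)/(126.3911−91.4079) = 0.0000. V = [p*·0.0000 + (1−p*)·0.0000]/1.04 = 0.0000. B = V − Δ·S = 0.0000.
(2,1): S=156.0384. Δ = (V_up−V_dn)/(S_up−S_dn) = (139.6369−0.0000)/(174.7630−126.3911) = 2.8867. V = [p*·139.6369 + (1−p*)·0.0000]/1.04 = 99.6169. B = V − Δ·S = -350.8248.
(2,2): S=215.7568. Δ = (V_up−V_dn)/(S_up−S_dn) = (241.6476−139.6369)/(241.6476−174.7630) = 1.5252. V = [p*·241.6476 + (1−p*)·139.6369]/1.04 = 207.0407. B = V − Δ·S = -122.0260.
(1,0): S=139.3200. Δ = (V_up−V_dn)/(S_up−S_dn) = (99.6169−0.0000)/(156.0384−112.8492) = 2.3065. V = [p*·99.6169 + (1−p*)·0.0000]/1.04 = 71.0667. B = V − Δ·S = -250.2783.
(1,1): S=192.6400. Δ = (V_up−V_dn)/(S_up−S_dn) = (207.0407−99.6169)/(215.7568−156.0384) = 1.7988. V = [p*·207.0407 + (1−p*)·99.6169]/1.04 = 172.4215. B = V − Δ·S = -174.1066.
(0,0): S=172.0000. Δ = (V_up−V_dn)/(S_up−S_dn) = (172.4215−71.0667)/(192.6400−139.3200) = 1.9009. V = [p*·172.4215 + (1−p*)·71.0667]/1.04 = 140.6399. B = V − Δ·S = -186.3114.
As a check, the time-0 holding Δ(0,0)·S0 + B(0,0) comes to 140.6399 — exactly V0.

(0,0): Delta=1.9009 Bond=-186.3114
(1,0): Delta=2.3065 Bond=-250.2783
(1,1): Delta=1.7988 Bond=-174.1066
(2,0): Delta=0.0000 Bond=0.0000
(2,1): Delta=2.8867 Bond=-350.8248
(2,2): Delta=1.5252 Bond=-122.0260
(3,0): Delta=0.0000 Bond=0.0000
(3,1): Delta=0.0000 Bond=0.0000
(3,2): Delta=3.6129 Bond=-491.7649
(3,3): Delta=1.0000 Bond=0.0000
V0=140.6399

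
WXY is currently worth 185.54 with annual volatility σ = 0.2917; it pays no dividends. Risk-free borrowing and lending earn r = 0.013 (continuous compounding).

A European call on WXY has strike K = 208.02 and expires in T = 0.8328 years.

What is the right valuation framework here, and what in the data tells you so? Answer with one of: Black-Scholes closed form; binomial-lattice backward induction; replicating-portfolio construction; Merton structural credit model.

Key observation: a European claim on WXY (strike 208.02) — a lognormal (GBM) underlying with constant rate and volatility — has an exact closed-form value; no lattice or capital structure is involved.

framework: Black-Scholes closed form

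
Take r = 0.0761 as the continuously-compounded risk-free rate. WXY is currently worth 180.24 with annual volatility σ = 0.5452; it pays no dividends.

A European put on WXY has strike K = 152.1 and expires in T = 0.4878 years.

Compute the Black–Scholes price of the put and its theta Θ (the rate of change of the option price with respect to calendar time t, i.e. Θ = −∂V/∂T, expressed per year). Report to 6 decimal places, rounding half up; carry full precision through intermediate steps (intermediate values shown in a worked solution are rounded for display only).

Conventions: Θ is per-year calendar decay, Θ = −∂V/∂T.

σ√T = 0.5452·√0.4878 = 0.380782
d₁ = (ln(S/K) + (r+σ²/2)T) / (σ√T) = (ln(180.24/152.1) + (0.0761+0.5452²/2)·0.4878) / 0.380782 = (0.169751 + 0.109619) / 0.380782 = 0.733674
d₂ = d₁ − σ√T = 0.733674 − 0.380782 = 0.352892
e^{−rT} = 0.963559
N(−d₁) = 0.231574,  N(−d₂) = 0.362085
Put price V = K·e^{−rT}·N(−d₂) − S·N(−d₁) = 53.066153 − 41.738821 = 11.327332
φ(d₁) = (1/√(2π))·e^{−d₁²/2} = 0.304807
Θ = −S·φ(d₁)·σ/(2√T) + r·K·e^{−rT}·N(−d₂) = −21.442754 + 4.038334 = -17.404420

price = 11.327332
Θ = -17.404420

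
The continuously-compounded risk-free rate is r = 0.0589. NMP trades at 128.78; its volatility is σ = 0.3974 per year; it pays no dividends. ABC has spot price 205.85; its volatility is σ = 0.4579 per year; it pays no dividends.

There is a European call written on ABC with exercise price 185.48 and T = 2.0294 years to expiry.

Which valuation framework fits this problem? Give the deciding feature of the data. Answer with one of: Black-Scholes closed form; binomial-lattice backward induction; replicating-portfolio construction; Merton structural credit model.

framework: Black-Scholes closed form

Key observation: everything needed for the exact continuous-time valuation of the European call on ABC (strike 185.48) is given, and no feature rules the closed form out.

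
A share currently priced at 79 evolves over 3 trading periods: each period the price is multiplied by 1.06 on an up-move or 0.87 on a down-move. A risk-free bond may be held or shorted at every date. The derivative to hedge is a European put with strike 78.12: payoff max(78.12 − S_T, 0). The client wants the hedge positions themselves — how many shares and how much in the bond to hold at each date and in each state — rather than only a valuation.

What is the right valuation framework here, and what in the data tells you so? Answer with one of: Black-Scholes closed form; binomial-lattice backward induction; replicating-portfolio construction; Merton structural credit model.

Key observation: the mandate to exhibit the hedge at every date and state singles out the replicating-portfolio construction on the 3-period tree with factors 1.06 and 0.87 from 79.

framework: replicating-portfolio construction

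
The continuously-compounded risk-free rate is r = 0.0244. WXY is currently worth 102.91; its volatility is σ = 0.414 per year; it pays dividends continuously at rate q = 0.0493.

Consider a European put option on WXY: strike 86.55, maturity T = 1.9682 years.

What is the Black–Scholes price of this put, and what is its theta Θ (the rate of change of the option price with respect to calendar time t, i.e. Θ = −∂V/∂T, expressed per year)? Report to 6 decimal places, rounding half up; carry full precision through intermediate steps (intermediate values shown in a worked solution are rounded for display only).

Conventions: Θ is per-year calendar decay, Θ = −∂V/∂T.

price = 15.087168
Θ = -5.187501

σ√T = 0.414·√1.9682 = 0.580811
d₁ = (ln(S/K) + (r−q+σ²/2)T) / (σ√T) = (ln(102.91/86.55) + (0.0244−0.0493+0.414²/2)·1.9682) / 0.580811 = (0.173133 + 0.119663) / 0.580811 = 0.504114
d₂ = d₁ − σ√T = 0.504114 − 0.580811 = -0.076697
e^{−rT} = 0.953111
e^{−qT} = 0.907527
N(−d₁) = 0.307091,  N(−d₂) = 0.530568
Put price V = K·e^{−rT}·N(−d₂) − S·e^{−qT}·N(−d₁) = 43.767453 − 28.680285 = 15.087168
φ(d₁) = (1/√(2π))·e^{−d₁²/2} = 0.351339
Θ = −S·e^{−qT}·φ(d₁)·σ/(2√T) − q·S·e^{−qT}·N(−d₁) + r·K·e^{−rT}·N(−d₂) = −4.841489 − 1.413938 + 1.067926 = -5.187501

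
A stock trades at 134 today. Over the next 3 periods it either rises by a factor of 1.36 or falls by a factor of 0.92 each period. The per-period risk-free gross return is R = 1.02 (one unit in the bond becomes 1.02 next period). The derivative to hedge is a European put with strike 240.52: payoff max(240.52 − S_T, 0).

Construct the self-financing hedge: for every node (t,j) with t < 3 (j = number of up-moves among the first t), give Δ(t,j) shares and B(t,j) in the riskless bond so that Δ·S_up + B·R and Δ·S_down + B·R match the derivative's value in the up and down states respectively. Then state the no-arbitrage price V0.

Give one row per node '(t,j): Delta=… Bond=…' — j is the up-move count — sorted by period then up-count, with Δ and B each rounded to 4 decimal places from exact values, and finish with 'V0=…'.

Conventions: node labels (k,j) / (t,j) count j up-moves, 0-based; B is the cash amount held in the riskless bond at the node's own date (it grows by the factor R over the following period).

(0,0): Delta=-0.9187 Bond=216.8211
(1,0): Delta=-1.0000 Bond=231.1803
(1,1): Delta=-0.7317 Bond=187.0802
(2,0): Delta=-1.0000 Bond=235.8039
(2,1): Delta=-1.0000 Bond=235.8039
(2,2): Delta=-0.1146 Bond=37.8828
V0=93.7154

Since d<R<u, set p* = (R−d)/(u−d) = 0.2273; price each node as the discounted p*-expectation of its children.
Terminal payoffs: V(3,0)=136.1758, V(3,1)=86.2721, V(3,2)=12.5013, V(3,3)=0.0000
  t=2,j=0: stock 113.4176 → up 154.2479 (V=86.2721), down 104.3442 (V=136.1758). Price 122.3863; hedge Δ=-1.0000, bond B=235.8039.
  t=2,j=1: stock 167.6608 → up 228.0187 (V=12.5013), down 154.2479 (V=86.2721). Price 68.1431; hedge Δ=-1.0000, bond B=235.8039.
  t=2,j=2: stock 247.8464 → up 337.0711 (V=0.0000), down 228.0187 (V=12.5013). Price 9.4707; hedge Δ=-0.1146, bond B=37.8828.
  t=1,j=0: stock 123.2800 → up 167.6608 (V=68.1431), down 113.4176 (V=122.3863). Price 107.9003; hedge Δ=-1.0000, bond B=231.1803.
  t=1,j=1: stock 182.2400 → up 247.8464 (V=9.4707), down 167.6608 (V=68.1431). Price 53.7338; hedge Δ=-0.7317, bond B=187.0802.
  t=0,j=0: stock 134.0000 → up 182.2400 (V=53.7338), down 123.2800 (V=107.9003). Price 93.7154; hedge Δ=-0.9187, bond B=216.8211.
Verification: the root portfolio costs Δ(0,0)·S0 + B(0,0) = 93.7154, matching V0.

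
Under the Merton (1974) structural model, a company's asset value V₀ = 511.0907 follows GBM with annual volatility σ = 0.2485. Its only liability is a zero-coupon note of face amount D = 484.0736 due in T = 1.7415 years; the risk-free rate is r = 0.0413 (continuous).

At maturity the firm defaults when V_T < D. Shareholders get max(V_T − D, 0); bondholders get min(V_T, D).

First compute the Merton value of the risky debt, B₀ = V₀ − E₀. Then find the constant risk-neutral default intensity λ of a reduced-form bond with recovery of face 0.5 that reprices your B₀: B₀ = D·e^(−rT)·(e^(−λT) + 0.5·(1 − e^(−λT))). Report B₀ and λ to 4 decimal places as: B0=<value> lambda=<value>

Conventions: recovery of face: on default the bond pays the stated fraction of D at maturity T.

B0=413.6317 lambda=0.1026

Apply the equity-as-call identities (strike 484.0736, horizon 1.7415 years):
d₁ = [ln(V₀/D) + (r + σ²/2)T] / (σ√T)
   = [ln(511.0907/484.0736) + (0.0413 + 0.5·0.2485²)·1.7415] / (0.2485·√1.7415)
   = [0.054310 + 0.125695] / 0.327935 = 0.548904
d₂ = d₁ − σ√T = 0.548904 − 0.327935 = 0.220968
N(d₁) = 0.708464,  N(d₂) = 0.587441,  e^(−rT) = 0.930602
E₀ = V₀·N(d₁) − D·e^(−rT)·N(d₂)
   = 511.0907·0.708464 − 484.0736·0.930602·0.587441 = 97.459014
B₀ = V₀ − E₀ = 511.0907 − 97.459014 = 413.631686
e^(−λT) = (B₀·e^(rT)/D − 0.5)/(1 − 0.5) = (413.6317·1.074574/484.0736 − 0.5)/0.5 = 0.83640551
λ = −ln(0.83640551)/1.7415 = 0.102579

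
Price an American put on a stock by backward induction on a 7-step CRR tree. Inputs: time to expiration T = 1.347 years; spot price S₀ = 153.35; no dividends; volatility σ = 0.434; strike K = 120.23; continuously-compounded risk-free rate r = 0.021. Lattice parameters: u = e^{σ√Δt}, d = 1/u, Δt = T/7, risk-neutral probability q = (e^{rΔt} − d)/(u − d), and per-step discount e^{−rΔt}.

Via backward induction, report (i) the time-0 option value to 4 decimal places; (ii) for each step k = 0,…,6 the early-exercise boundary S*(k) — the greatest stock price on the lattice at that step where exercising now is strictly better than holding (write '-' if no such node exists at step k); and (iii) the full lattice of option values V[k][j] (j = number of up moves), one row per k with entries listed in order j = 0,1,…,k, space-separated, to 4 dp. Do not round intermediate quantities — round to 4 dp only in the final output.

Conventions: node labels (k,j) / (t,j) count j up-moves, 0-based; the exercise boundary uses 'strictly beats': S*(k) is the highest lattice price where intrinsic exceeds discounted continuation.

price = 12.2721
boundary = - - - - 71.6073 59.1937 71.6073
tree:
12.2721
18.1946 5.5135
26.2255 9.0438 1.4690
36.5003 14.5434 2.7473 0.0000
48.6227 22.7663 5.1379 0.0000 0.0000
61.0363 34.2878 9.6086 0.0000 0.0000 0.0000
71.2979 48.6227 17.9696 0.0000 0.0000 0.0000 0.0000
79.7805 61.0363 33.6058 0.0000 0.0000 0.0000 0.0000 0.0000

params: Δt=0.19243 u=1.20971 d=0.82664 q=0.46312 e^(-rΔt)=0.99597
t_7 payoffs: 79.7805 61.0363 33.6058 0.0000 0.0000 0.0000 0.0000 0.0000
t_6: node(6,0) S=48.9321 payoff=71.2979 vs cont=70.8130 → 71.2979 [stop]  node(6,1) S=71.6073 payoff=48.6227 vs cont=48.1378 → 48.6227 [stop]  node(6,2) S=104.7902 payoff=15.4398 vs cont=17.9696 → 17.9696 [wait]  node(6,3) S=153.3500 payoff=0.0000 vs cont=0.0000 → 0.0000 [wait]  node(6,4) S=224.4125 payoff=0.0000 vs cont=0.0000 → 0.0000 [wait]  node(6,5) S=328.4053 payoff=0.0000 vs cont=0.0000 → 0.0000 [wait]  node(6,6) S=480.5884 payoff=0.0000 vs cont=0.0000 → 0.0000 [wait]  ⇒ S*(6)=71.6073
t_5: node(5,0) S=59.1937 payoff=61.0363 vs cont=60.5514 → 61.0363 [stop]  node(5,1) S=86.6242 payoff=33.6058 vs cont=34.2878 → 34.2878 [wait]  node(5,2) S=126.7658 payoff=0.0000 vs cont=9.6086 → 9.6086 [wait]  node(5,3) S=185.5092 payoff=0.0000 vs cont=0.0000 → 0.0000 [wait]  node(5,4) S=271.4742 payoff=0.0000 vs cont=0.0000 → 0.0000 [wait]  node(5,5) S=397.2755 payoff=0.0000 vs cont=0.0000 → 0.0000 [wait]  ⇒ S*(5)=59.1937
t_4: node(4,0) S=71.6073 payoff=48.6227 vs cont=48.4524 → 48.6227 [stop]  node(4,1) S=104.7902 payoff=15.4398 vs cont=22.7663 → 22.7663 [wait]  node(4,2) S=153.3500 payoff=0.0000 vs cont=5.1379 → 5.1379 [wait]  node(4,3) S=224.4125 payoff=0.0000 vs cont=0.0000 → 0.0000 [wait]  node(4,4) S=328.4053 payoff=0.0000 vs cont=0.0000 → 0.0000 [wait]  ⇒ S*(4)=71.6073
t_3: node(3,0) S=86.6242 payoff=33.6058 vs cont=36.5003 → 36.5003 [wait]  node(3,1) S=126.7658 payoff=0.0000 vs cont=14.5434 → 14.5434 [wait]  node(3,2) S=185.5092 payoff=0.0000 vs cont=2.7473 → 2.7473 [wait]  node(3,3) S=271.4742 payoff=0.0000 vs cont=0.0000 → 0.0000 [wait]  ⇒ S*(3)=-
t_2: node(2,0) S=104.7902 payoff=15.4398 vs cont=26.2255 → 26.2255 [wait]  node(2,1) S=153.3500 payoff=0.0000 vs cont=9.0438 → 9.0438 [wait]  node(2,2) S=224.4125 payoff=0.0000 vs cont=1.4690 → 1.4690 [wait]  ⇒ S*(2)=-
t_1: node(1,0) S=126.7658 payoff=0.0000 vs cont=18.1946 → 18.1946 [wait]  node(1,1) S=185.5092 payoff=0.0000 vs cont=5.5135 → 5.5135 [wait]  ⇒ S*(1)=-
t_0: node(0,0) S=153.3500 payoff=0.0000 vs cont=12.2721 → 12.2721 [wait]  ⇒ S*(0)=-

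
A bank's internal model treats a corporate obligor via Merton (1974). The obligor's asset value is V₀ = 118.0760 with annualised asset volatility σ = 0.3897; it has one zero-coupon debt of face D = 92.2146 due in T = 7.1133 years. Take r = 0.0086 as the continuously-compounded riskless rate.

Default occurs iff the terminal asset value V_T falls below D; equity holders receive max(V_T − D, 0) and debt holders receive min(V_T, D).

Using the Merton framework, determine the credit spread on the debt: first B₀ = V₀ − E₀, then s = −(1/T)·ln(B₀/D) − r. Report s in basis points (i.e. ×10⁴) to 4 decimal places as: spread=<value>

Work the structural quantities from V₀ = 118.0760 against face 92.2146:
d₁ = [ln(V₀/D) + (r + σ²/2)T] / (σ√T)
   = [ln(118.0760/92.2146) + (0.0086 + 0.5·0.3897²)·7.1133] / (0.3897·√7.1133)
   = [0.247210 + 0.601309] / 1.039360 = 0.816386
d₂ = d₁ − σ√T = 0.816386 − 1.039360 = -0.222974
N(d₁) = 0.792860,  N(d₂) = 0.411778,  e^(−rT) = 0.940659
E₀ = V₀·N(d₁) − D·e^(−rT)·N(d₂)
   = 118.0760·0.792860 − 92.2146·0.940659·0.411778 = 57.899124
B₀ = V₀ − E₀ = 118.0760 − 57.899124 = 60.176876
spread = −(1/T)·ln(B₀/D) − r = −(1/7.1133)·ln(60.176876/92.2146) − 0.0086 = 0.05140454
in basis points: 0.05140454 × 10⁴ = 514.0454 bp

spread=514.0454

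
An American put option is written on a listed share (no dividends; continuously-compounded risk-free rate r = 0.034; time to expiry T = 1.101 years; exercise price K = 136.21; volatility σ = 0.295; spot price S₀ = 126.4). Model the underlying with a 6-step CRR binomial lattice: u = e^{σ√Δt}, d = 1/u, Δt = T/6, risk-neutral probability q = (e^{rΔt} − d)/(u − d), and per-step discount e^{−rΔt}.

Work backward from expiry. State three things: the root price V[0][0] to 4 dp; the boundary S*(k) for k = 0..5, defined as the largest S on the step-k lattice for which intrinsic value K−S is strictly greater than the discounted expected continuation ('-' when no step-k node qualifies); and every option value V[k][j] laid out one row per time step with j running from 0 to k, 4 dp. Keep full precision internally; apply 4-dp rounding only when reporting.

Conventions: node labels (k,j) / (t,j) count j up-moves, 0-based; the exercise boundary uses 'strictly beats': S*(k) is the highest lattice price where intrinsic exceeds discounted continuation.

Δt=0.18350, u=1.13470, d=0.88129, q=0.49315, disc=e^(-rΔt)=0.99378
k=6 terminal: V=max(K-S,0) → 76.9912 59.9632 38.0387 9.8100 0.0000 0.0000 0.0000
k=5: j=0 S=67.1956 intr=69.0144 cont=68.1673 V=69.0144[EX]; j=1 S=86.5173 intr=49.6927 cont=48.8455 V=49.6927[EX]; j=2 S=111.3950 intr=24.8150 cont=23.9678 V=24.8150[EX]; j=3 S=143.4262 intr=0.0000 cont=4.9413 V=4.9413[hold]; j=4 S=184.6677 intr=0.0000 cont=0.0000 V=0.0000[hold]; j=5 S=237.7681 intr=0.0000 cont=0.0000 V=0.0000[hold]  S*(5)=111.3950
k=4: j=0 S=76.2468 intr=59.9632 cont=59.1160 V=59.9632[EX]; j=1 S=98.1713 intr=38.0387 cont=37.1915 V=38.0387[EX]; j=2 S=126.4000 intr=9.8100 cont=14.9210 V=14.9210[hold]; j=3 S=162.7458 intr=0.0000 cont=2.4889 V=2.4889[hold]; j=4 S=209.5426 intr=0.0000 cont=0.0000 V=0.0000[hold]  S*(4)=98.1713
k=3: j=0 S=86.5173 intr=49.6927 cont=48.8455 V=49.6927[EX]; j=1 S=111.3950 intr=24.8150 cont=26.4726 V=26.4726[hold]; j=2 S=143.4262 intr=0.0000 cont=8.7355 V=8.7355[hold]; j=3 S=184.6677 intr=0.0000 cont=1.2537 V=1.2537[hold]  S*(3)=86.5173
k=2: j=0 S=98.1713 intr=38.0387 cont=38.0039 V=38.0387[EX]; j=1 S=126.4000 intr=9.8100 cont=17.6153 V=17.6153[hold]; j=2 S=162.7458 intr=0.0000 cont=5.0145 V=5.0145[hold]  S*(2)=98.1713
k=1: j=0 S=111.3950 intr=24.8150 cont=27.7930 V=27.7930[hold]; j=1 S=143.4262 intr=0.0000 cont=11.3304 V=11.3304[hold]  S*(1)=-
k=0: j=0 S=126.4000 intr=9.8100 cont=19.5522 V=19.5522[hold]  S*(0)=-

price = 19.5522
boundary = - - 98.1713 86.5173 98.1713 111.3950
tree:
19.5522
27.7930 11.3304
38.0387 17.6153 5.0145
49.6927 26.4726 8.7355 1.2537
59.9632 38.0387 14.9210 2.4889 0.0000
69.0144 49.6927 24.8150 4.9413 0.0000 0.0000
76.9912 59.9632 38.0387 9.8100 0.0000 0.0000 0.0000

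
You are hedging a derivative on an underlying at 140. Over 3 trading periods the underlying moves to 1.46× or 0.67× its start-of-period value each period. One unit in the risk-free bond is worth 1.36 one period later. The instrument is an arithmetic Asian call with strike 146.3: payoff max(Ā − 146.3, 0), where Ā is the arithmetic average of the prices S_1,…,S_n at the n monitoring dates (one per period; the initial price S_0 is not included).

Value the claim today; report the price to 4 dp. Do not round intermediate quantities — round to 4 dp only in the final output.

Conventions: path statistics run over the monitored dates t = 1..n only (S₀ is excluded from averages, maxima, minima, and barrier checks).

Set p* = 0.8734 (from d < R < u); the path-dependent value is the discounted p*-expectation over all price paths.
Enumerate all 2^3 = 8 price paths (U = up ×1.46, D = down ×0.67); each path with k up-moves has probability p*^k·(1−p*)^(3−k).
DDD: Ā=66.2509, payoff=0.0000, prob=0.002028
UDD: Ā=144.3677, payoff=0.0000, prob=0.013995
DUD: Ā=107.5011, payoff=0.0000, prob=0.013995
UUD: Ā=234.2560, payoff=87.9560, prob=0.096564
DDU: Ā=82.8004, payoff=0.0000, prob=0.013995
UDU: Ā=180.4307, payoff=34.1307, prob=0.096564
DUU: Ā=143.5640, payoff=0.0000, prob=0.096564
UUU: Ā=312.8410, payoff=166.5410, prob=0.666294
Price = Σ prob·payoff / R^3 = 122.754530 / 2.515456 = 48.8001

price = 48.8001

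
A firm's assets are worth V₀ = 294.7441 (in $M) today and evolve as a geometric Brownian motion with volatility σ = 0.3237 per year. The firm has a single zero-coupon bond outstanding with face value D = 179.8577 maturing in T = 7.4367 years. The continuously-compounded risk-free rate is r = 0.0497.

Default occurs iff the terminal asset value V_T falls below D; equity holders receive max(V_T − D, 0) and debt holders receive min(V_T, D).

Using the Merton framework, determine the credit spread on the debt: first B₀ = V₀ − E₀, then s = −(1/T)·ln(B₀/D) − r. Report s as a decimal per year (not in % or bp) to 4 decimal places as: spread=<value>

spread=0.0158

Work the structural quantities from V₀ = 294.7441 against face 179.8577:
d₁ = [ln(V₀/D) + (r + σ²/2)T] / (σ√T)
   = [ln(294.7441/179.8577) + (0.0497 + 0.5·0.3237²)·7.4367] / (0.3237·√7.4367)
   = [0.493942 + 0.759219] / 0.882740 = 1.419626
d₂ = d₁ − σ√T = 1.419626 − 0.882740 = 0.536886
N(d₁) = 0.922142,  N(d₂) = 0.704327,  e^(−rT) = 0.691008
E₀ = V₀·N(d₁) − D·e^(−rT)·N(d₂)
   = 294.7441·0.922142 − 179.8577·0.691008·0.704327 = 184.259911
B₀ = V₀ − E₀ = 294.7441 − 184.259911 = 110.484189
spread = −(1/T)·ln(B₀/D) − r = −(1/7.4367)·ln(110.484189/179.8577) − 0.0497 = 0.01582551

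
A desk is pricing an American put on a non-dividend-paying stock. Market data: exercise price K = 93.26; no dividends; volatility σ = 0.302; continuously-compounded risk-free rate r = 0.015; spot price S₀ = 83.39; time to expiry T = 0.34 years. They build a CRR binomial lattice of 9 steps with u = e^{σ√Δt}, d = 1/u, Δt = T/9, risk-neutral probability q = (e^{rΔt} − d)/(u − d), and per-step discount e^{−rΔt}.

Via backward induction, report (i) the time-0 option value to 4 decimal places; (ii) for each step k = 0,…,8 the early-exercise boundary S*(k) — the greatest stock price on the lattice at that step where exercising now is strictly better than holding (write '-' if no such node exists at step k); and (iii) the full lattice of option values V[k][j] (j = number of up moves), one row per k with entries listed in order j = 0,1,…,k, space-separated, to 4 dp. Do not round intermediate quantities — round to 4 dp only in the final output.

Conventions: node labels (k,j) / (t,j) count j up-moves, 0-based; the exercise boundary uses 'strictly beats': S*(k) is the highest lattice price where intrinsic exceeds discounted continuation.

price = 12.1914
boundary = - - - 69.9257 65.9394 69.9257 74.1531 78.6360 83.3900
tree:
12.1914
15.5771 8.6838
19.3456 11.6753 5.5822
23.3343 15.2191 8.0027 3.0710
27.3206 19.1808 11.1158 4.7738 1.3033
31.0798 23.3343 14.8827 7.2105 2.2447 0.3255
34.6246 27.3206 19.1069 10.5059 3.7911 0.6389 0.0000
37.9673 31.0798 23.3343 14.6240 6.2346 1.2537 0.0000 0.0000
41.1195 34.6246 27.3206 19.1069 9.8700 2.4605 0.0000 0.0000 0.0000
44.0919 37.9673 31.0798 23.3343 14.6240 4.8286 0.0000 0.0000 0.0000 0.0000

Δt=0.03778  u=1.06046  d=0.94299  q=0.49016  discount=0.99943
step 9 (expiry): payoffs max(K−S,0) = 44.0919 37.9673 31.0798 23.3343 14.6240 4.8286 0.0000 0.0000 0.0000 0.0000
step 8: (k=8,j=0): S=52.1405, K−S=41.1195, hold=41.0666 ⇒ V=41.1195 exercise | (k=8,j=1): S=58.6354, K−S=34.6246, hold=34.5718 ⇒ V=34.6246 exercise | (k=8,j=2): S=65.9394, K−S=27.3206, hold=27.2678 ⇒ V=27.3206 exercise | (k=8,j=3): S=74.1531, K−S=19.1069, hold=19.0541 ⇒ V=19.1069 exercise | (k=8,j=4): S=83.3900, K−S=9.8700, hold=9.8172 ⇒ V=9.8700 exercise | (k=8,j=5): S=93.7775, K−S=0.0000, hold=2.4605 ⇒ V=2.4605 continue | (k=8,j=6): S=105.4589, K−S=0.0000, hold=0.0000 ⇒ V=0.0000 continue | (k=8,j=7): S=118.5954, K−S=0.0000, hold=0.0000 ⇒ V=0.0000 continue | (k=8,j=8): S=133.3683, K−S=0.0000, hold=0.0000 ⇒ V=0.0000 continue  boundary S*=83.3900
step 7: (k=7,j=0): S=55.2927, K−S=37.9673, hold=37.9145 ⇒ V=37.9673 exercise | (k=7,j=1): S=62.1802, K−S=31.0798, hold=31.0269 ⇒ V=31.0798 exercise | (k=7,j=2): S=69.9257, K−S=23.3343, hold=23.2814 ⇒ V=23.3343 exercise | (k=7,j=3): S=78.6360, K−S=14.6240, hold=14.5711 ⇒ V=14.6240 exercise | (k=7,j=4): S=88.4314, K−S=4.8286, hold=6.2346 ⇒ V=6.2346 continue | (k=7,j=5): S=99.4468, K−S=0.0000, hold=1.2537 ⇒ V=1.2537 continue | (k=7,j=6): S=111.8344, K−S=0.0000, hold=0.0000 ⇒ V=0.0000 continue | (k=7,j=7): S=125.7651, K−S=0.0000, hold=0.0000 ⇒ V=0.0000 continue  boundary S*=78.6360
step 6: (k=6,j=0): S=58.6354, K−S=34.6246, hold=34.5718 ⇒ V=34.6246 exercise | (k=6,j=1): S=65.9394, K−S=27.3206, hold=27.2678 ⇒ V=27.3206 exercise | (k=6,j=2): S=74.1531, K−S=19.1069, hold=19.0541 ⇒ V=19.1069 exercise | (k=6,j=3): S=83.3900, K−S=9.8700, hold=10.5059 ⇒ V=10.5059 continue | (k=6,j=4): S=93.7775, K−S=0.0000, hold=3.7911 ⇒ V=3.7911 continue | (k=6,j=5): S=105.4589, K−S=0.0000, hold=0.6389 ⇒ V=0.6389 continue | (k=6,j=6): S=118.5954, K−S=0.0000, hold=0.0000 ⇒ V=0.0000 continue  boundary S*=74.1531
step 5: (k=5,j=0): S=62.1802, K−S=31.0798, hold=31.0269 ⇒ V=31.0798 exercise | (k=5,j=1): S=69.9257, K−S=23.3343, hold=23.2814 ⇒ V=23.3343 exercise | (k=5,j=2): S=78.6360, K−S=14.6240, hold=14.8827 ⇒ V=14.8827 continue | (k=5,j=3): S=88.4314, K−S=4.8286, hold=7.2105 ⇒ V=7.2105 continue | (k=5,j=4): S=99.4468, K−S=0.0000, hold=2.2447 ⇒ V=2.2447 continue | (k=5,j=5): S=111.8344, K−S=0.0000, hold=0.3255 ⇒ V=0.3255 continue  boundary S*=69.9257
step 4: (k=4,j=0): S=65.9394, K−S=27.3206, hold=27.2678 ⇒ V=27.3206 exercise | (k=4,j=1): S=74.1531, K−S=19.1069, hold=19.1808 ⇒ V=19.1808 continue | (k=4,j=2): S=83.3900, K−S=9.8700, hold=11.1158 ⇒ V=11.1158 continue | (k=4,j=3): S=93.7775, K−S=0.0000, hold=4.7738 ⇒ V=4.7738 continue | (k=4,j=4): S=105.4589, K−S=0.0000, hold=1.3033 ⇒ V=1.3033 continue  boundary S*=65.9394
step 3: (k=3,j=0): S=69.9257, K−S=23.3343, hold=23.3176 ⇒ V=23.3343 exercise | (k=3,j=1): S=78.6360, K−S=14.6240, hold=15.2191 ⇒ V=15.2191 continue | (k=3,j=2): S=88.4314, K−S=4.8286, hold=8.0027 ⇒ V=8.0027 continue | (k=3,j=3): S=99.4468, K−S=0.0000, hold=3.0710 ⇒ V=3.0710 continue  boundary S*=69.9257
step 2: (k=2,j=0): S=74.1531, K−S=19.1069, hold=19.3456 ⇒ V=19.3456 continue | (k=2,j=1): S=83.3900, K−S=9.8700, hold=11.6753 ⇒ V=11.6753 continue | (k=2,j=2): S=93.7775, K−S=0.0000, hold=5.5822 ⇒ V=5.5822 continue  boundary S*=-
step 1: (k=1,j=0): S=78.6360, K−S=14.6240, hold=15.5771 ⇒ V=15.5771 continue | (k=1,j=1): S=88.4314, K−S=4.8286, hold=8.6838 ⇒ V=8.6838 continue  boundary S*=-
step 0: (k=0,j=0): S=83.3900, K−S=9.8700, hold=12.1914 ⇒ V=12.1914 continue  boundary S*=-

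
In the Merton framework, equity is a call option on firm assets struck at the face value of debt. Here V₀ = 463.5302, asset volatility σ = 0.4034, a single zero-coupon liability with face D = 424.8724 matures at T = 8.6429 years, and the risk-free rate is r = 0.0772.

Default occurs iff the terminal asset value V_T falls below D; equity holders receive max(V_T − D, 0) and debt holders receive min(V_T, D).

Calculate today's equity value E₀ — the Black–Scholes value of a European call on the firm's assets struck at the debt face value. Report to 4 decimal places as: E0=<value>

E0=300.0070

With assets at 463.5302 and a single debt payment of 424.8724 at 8.6429 years:
d₁ = [ln(V₀/D) + (r + σ²/2)T] / (σ√T)
   = [ln(463.5302/424.8724) + (0.0772 + 0.5·0.4034²)·8.6429] / (0.4034·√8.6429)
   = [0.087083 + 1.370468] / 1.185948 = 1.229018
d₂ = d₁ − σ√T = 1.229018 − 1.185948 = 0.043070
N(d₁) = 0.890467,  N(d₂) = 0.517177,  e^(−rT) = 0.513127
E₀ = V₀·N(d₁) − D·e^(−rT)·N(d₂)
   = 463.5302·0.890467 − 424.8724·0.513127·0.517177 = 300.006964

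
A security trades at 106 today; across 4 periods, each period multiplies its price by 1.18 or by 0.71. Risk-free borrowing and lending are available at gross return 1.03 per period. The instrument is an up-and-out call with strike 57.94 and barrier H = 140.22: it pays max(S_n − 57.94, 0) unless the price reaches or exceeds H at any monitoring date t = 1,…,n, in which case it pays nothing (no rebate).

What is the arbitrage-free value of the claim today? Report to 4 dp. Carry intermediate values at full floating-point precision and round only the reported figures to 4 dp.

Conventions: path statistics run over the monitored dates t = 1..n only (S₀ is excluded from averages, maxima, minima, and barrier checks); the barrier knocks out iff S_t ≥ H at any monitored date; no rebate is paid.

Under the martingale measure an up-move has probability p* = 0.6809; value the claim as the probability-weighted average of per-path payoffs, discounted 4 periods at R = 1.03.
Enumerate all 2^4 = 16 price paths (U = up ×1.18, D = down ×0.71); each path with k up-moves has probability p*^k·(1−p*)^(4−k).
DDDD: M=75.2600, payoff=0.0000, prob=0.010375
UDDD: M=125.0800, payoff=0.0000, prob=0.022133
DUDD: M=88.8068, payoff=0.0000, prob=0.022133
UUDD: M=147.5944, payoff=0.0000, prob=0.047216
DDUD: M=75.2600, payoff=0.0000, prob=0.022133
UDUD: M=125.0800, payoff=16.4623, prob=0.047216
DUUD: M=104.7920, payoff=16.4623, prob=0.047216
UUUD: M=174.1614, payoff=0.0000, prob=0.100728
DDDU: M=75.2600, payoff=0.0000, prob=0.022133
UDDU: M=125.0800, payoff=16.4623, prob=0.047216
DUDU: M=88.8068, payoff=16.4623, prob=0.047216
UUDU: M=147.5944, payoff=0.0000, prob=0.100728
DDUU: M=75.2600, payoff=16.4623, prob=0.047216
UDUU: M=125.0800, payoff=65.7146, prob=0.100728
DUUU: M=123.6546, payoff=65.7146, prob=0.100728
UUUU: M=205.5104, payoff=0.0000, prob=0.214886
Price = Σ prob·payoff / R^4 = 17.125030 / 1.125509 = 15.2154

price = 15.2154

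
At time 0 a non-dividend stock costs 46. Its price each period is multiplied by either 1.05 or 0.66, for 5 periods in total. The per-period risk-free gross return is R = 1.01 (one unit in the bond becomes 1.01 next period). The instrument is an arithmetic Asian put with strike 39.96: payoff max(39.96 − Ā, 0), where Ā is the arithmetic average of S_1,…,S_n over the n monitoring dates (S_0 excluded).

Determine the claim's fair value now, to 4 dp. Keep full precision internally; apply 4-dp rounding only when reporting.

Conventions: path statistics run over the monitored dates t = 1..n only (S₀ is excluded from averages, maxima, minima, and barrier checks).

price = 1.3133

No-arbitrage gives p* = (R−d)/(u−d) = 0.8974: enumerate every path, weight its payoff by its p*-probability, and discount by R^5.
Enumerate all 2^5 = 32 price paths (U = up ×1.05, D = down ×0.66); each path with k up-moves has probability p*^k·(1−p*)^(5−k).
DDDDD: Ā=15.6223, payoff=24.3377, prob=0.000011
UDDDD: Ā=24.8537, payoff=15.1063, prob=0.000099
DUDDD: Ā=21.2657, payoff=18.6943, prob=0.000099
UUDDD: Ā=33.8317, payoff=6.1283, prob=0.000869
DDUDD: Ā=18.8976, payoff=21.0624, prob=0.000099
UDUDD: Ā=30.0643, payoff=9.8957, prob=0.000869
DUUDD: Ā=26.4763, payoff=13.4837, prob=0.000869
UUUDD: Ā=42.1215, payoff=0.0000, prob=0.007603
DDDUD: Ā=17.3347, payoff=22.6253, prob=0.000099
UDDUD: Ā=27.5779, payoff=12.3821, prob=0.000869
DUDUD: Ā=23.9899, payoff=15.9701, prob=0.000869
UUDUD: Ā=38.1657, payoff=1.7943, prob=0.007603
DDUUD: Ā=21.6218, payoff=18.3382, prob=0.000869
UDUUD: Ā=34.3983, payoff=5.5617, prob=0.007603
DUUUD: Ā=30.8103, payoff=9.1497, prob=0.007603
UUUUD: Ā=49.0164, payoff=0.0000, prob=0.066529
DDDDU: Ā=16.3031, payoff=23.6569, prob=0.000099
UDDDU: Ā=25.9368, payoff=14.0232, prob=0.000869
DUDDU: Ā=22.3488, payoff=17.6112, prob=0.000869
UUDDU: Ā=35.5549, payoff=4.4051, prob=0.007603
DDUDU: Ā=19.9807, payoff=19.9793, prob=0.000869
UDUDU: Ā=31.7875, payoff=8.1725, prob=0.007603
DUUDU: Ā=28.1995, payoff=11.7605, prob=0.007603
UUUDU: Ā=44.8628, payoff=0.0000, prob=0.066529
DDDUU: Ā=18.4178, payoff=21.5422, prob=0.000869
UDDUU: Ā=29.3010, payoff=10.6590, prob=0.007603
DUDUU: Ā=25.7130, payoff=14.2470, prob=0.007603
UUDUU: Ā=40.9070, payoff=0.0000, prob=0.066529
DDUUU: Ā=23.3449, payoff=16.6151, prob=0.007603
UDUUU: Ā=37.1396, payoff=2.8204, prob=0.066529
DUUUU: Ā=33.5516, payoff=6.4084, prob=0.066529
UUUUU: Ā=53.3776, payoff=0.0000, prob=0.582126
Price = Σ prob·payoff / R^5 = 1.380322 / 1.051010 = 1.3133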